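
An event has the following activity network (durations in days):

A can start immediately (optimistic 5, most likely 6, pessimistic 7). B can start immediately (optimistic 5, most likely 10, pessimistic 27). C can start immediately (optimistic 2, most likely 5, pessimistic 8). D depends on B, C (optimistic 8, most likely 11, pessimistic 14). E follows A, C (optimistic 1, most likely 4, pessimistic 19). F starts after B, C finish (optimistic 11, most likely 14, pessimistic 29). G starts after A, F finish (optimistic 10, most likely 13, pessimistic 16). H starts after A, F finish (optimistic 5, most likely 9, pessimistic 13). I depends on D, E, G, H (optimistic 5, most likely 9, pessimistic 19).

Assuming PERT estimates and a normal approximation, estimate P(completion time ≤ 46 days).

te_A = (5 + 4·6 + 7)/6 = 36/6 = 6; σ²_A = ((7−5)/6)² = 0.111
te_B = (5 + 4·10 + 27)/6 = 72/6 = 12; σ²_B = ((27−5)/6)² = 13.444
te_C = (2 + 4·5 + 8)/6 = 30/6 = 5; σ²_C = ((8−2)/6)² = 1.000
te_D = (8 + 4·11 + 14)/6 = 66/6 = 11; σ²_D = ((14−8)/6)² = 1.000
te_E = (1 + 4·4 + 19)/6 = 36/6 = 6; σ²_E = ((19−1)/6)² = 9.000
te_F = (11 + 4·14 + 29)/6 = 96/6 = 16; σ²_F = ((29−11)/6)² = 9.000
te_G = (10 + 4·13 + 16)/6 = 78/6 = 13; σ²_G = ((16−10)/6)² = 1.000
te_H = (5 + 4·9 + 13)/6 = 54/6 = 9; σ²_H = ((13−5)/6)² = 1.778
te_I = (5 + 4·9 + 19)/6 = 60/6 = 10; σ²_I = ((19−5)/6)² = 5.444

Forward pass:
ES_A = 0; EF_A = 6
ES_B = 0; EF_B = 12
ES_C = 0; EF_C = 5
ES_D = max(EF_B=12, EF_C=5) = 12; EF_D = 12+11 = 23
ES_E = max(EF_A=6, EF_C=5) = 6; EF_E = 6+6 = 12
ES_F = max(EF_B=12, EF_C=5) = 12; EF_F = 12+16 = 28
ES_G = max(EF_A=6, EF_F=28) = 28; EF_G = 28+13 = 41
ES_H = max(EF_A=6, EF_F=28) = 28; EF_H = 28+9 = 37
ES_I = max(EF_D=23, EF_E=12, EF_G=41, EF_H=37) = 41; EF_I = 41+10 = 51
Expected project duration μ = 51 days. Critical path: B → F → G → I.

Variance along critical path = 13.444 + 9.000 + 1.000 + 5.444 = 28.889; σ = √28.889 = 5.375 days.
Z = (46 − 51) / 5.375 = -0.930
P(T ≤ 46) = Φ(-0.930) ≈ 0.176

0.176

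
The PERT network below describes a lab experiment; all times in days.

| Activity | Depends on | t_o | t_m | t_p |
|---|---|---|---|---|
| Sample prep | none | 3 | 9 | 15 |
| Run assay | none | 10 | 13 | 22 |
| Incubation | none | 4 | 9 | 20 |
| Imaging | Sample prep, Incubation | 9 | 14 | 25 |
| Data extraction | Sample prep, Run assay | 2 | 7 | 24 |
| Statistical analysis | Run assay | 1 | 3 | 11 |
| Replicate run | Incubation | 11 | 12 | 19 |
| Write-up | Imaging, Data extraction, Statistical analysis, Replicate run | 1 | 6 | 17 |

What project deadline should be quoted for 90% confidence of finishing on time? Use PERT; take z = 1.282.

te_Sample prep = (3 + 4·9 + 15)/6 = 54/6 = 9; σ²_Sample prep = ((15−3)/6)² = 4.000
te_Run assay = (10 + 4·13 + 22)/6 = 84/6 = 14; σ²_Run assay = ((22−10)/6)² = 4.000
te_Incubation = (4 + 4·9 + 20)/6 = 60/6 = 10; σ²_Incubation = ((20−4)/6)² = 7.111
te_Imaging = (9 + 4·14 + 25)/6 = 90/6 = 15; σ²_Imaging = ((25−9)/6)² = 7.111
te_Data extraction = (2 + 4·7 + 24)/6 = 54/6 = 9; σ²_Data extraction = ((24−2)/6)² = 13.444
te_Statistical analysis = (1 + 4·3 + 11)/6 = 24/6 = 4; σ²_Statistical analysis = ((11−1)/6)² = 2.778
te_Replicate run = (11 + 4·12 + 19)/6 = 78/6 = 13; σ²_Replicate run = ((19−11)/6)² = 1.778
te_Write-up = (1 + 4·6 + 17)/6 = 42/6 = 7; σ²_Write-up = ((17−1)/6)² = 7.111

Forward pass:
ES_Sample prep = 0; EF_Sample prep = 9
ES_Run assay = 0; EF_Run assay = 14
ES_Incubation = 0; EF_Incubation = 10
ES_Imaging = max(EF_Sample prep=9, EF_Incubation=10) = 10; EF_Imaging = 10+15 = 25
ES_Data extraction = max(EF_Sample prep=9, EF_Run assay=14) = 14; EF_Data extraction = 14+9 = 23
ES_Statistical analysis = 14; EF_Statistical analysis = 14+4 = 18
ES_Replicate run = 10; EF_Replicate run = 10+13 = 23
ES_Write-up = max(EF_Imaging=25, EF_Data extraction=23, EF_Statistical analysis=18, EF_Replicate run=23) = 25; EF_Write-up = 25+7 = 32
Expected project duration μ = 32 days. Critical path: Incubation → Imaging → Write-up.

Variance along critical path = 7.111 + 7.111 + 7.111 = 21.333; σ = 4.619 days.
D = μ + z·σ = 32 + 1.282·4.619 = 37.9 days

37.9 days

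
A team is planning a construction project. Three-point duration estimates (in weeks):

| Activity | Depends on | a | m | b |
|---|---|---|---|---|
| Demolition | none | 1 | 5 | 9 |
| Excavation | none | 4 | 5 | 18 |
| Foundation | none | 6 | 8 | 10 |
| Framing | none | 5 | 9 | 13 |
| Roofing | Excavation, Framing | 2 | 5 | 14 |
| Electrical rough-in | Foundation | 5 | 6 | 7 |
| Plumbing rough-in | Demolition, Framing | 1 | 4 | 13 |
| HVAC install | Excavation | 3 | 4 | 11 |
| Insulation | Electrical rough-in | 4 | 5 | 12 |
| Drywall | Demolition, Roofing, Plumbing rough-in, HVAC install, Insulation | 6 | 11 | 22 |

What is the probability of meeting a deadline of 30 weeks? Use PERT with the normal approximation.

te_Demolition = (1 + 4·5 + 9)/6 = 30/6 = 5; σ²_Demolition = ((9−1)/6)² = 1.778
te_Excavation = (4 + 4·5 + 18)/6 = 42/6 = 7; σ²_Excavation = ((18−4)/6)² = 5.444
te_Foundation = (6 + 4·8 + 10)/6 = 48/6 = 8; σ²_Foundation = ((10−6)/6)² = 0.444
te_Framing = (5 + 4·9 + 13)/6 = 54/6 = 9; σ²_Framing = ((13−5)/6)² = 1.778
te_Roofing = (2 + 4·5 + 14)/6 = 36/6 = 6; σ²_Roofing = ((14−2)/6)² = 4.000
te_Electrical rough-in = (5 + 4·6 + 7)/6 = 36/6 = 6; σ²_Electrical rough-in = ((7−5)/6)² = 0.111
te_Plumbing rough-in = (1 + 4·4 + 13)/6 = 30/6 = 5; σ²_Plumbing rough-in = ((13−1)/6)² = 4.000
te_HVAC install = (3 + 4·4 + 11)/6 = 30/6 = 5; σ²_HVAC install = ((11−3)/6)² = 1.778
te_Insulation = (4 + 4·5 + 12)/6 = 36/6 = 6; σ²_Insulation = ((12−4)/6)² = 1.778
te_Drywall = (6 + 4·11 + 22)/6 = 72/6 = 12; σ²_Drywall = ((22−6)/6)² = 7.111

Forward pass:
ES_Demolition = 0; EF_Demolition = 5
ES_Excavation = 0; EF_Excavation = 7
ES_Foundation = 0; EF_Foundation = 8
ES_Framing = 0; EF_Framing = 9
ES_Roofing = max(EF_Excavation=7, EF_Framing=9) = 9; EF_Roofing = 9+6 = 15
ES_Electrical rough-in = 8; EF_Electrical rough-in = 8+6 = 14
ES_Plumbing rough-in = max(EF_Demolition=5, EF_Framing=9) = 9; EF_Plumbing rough-in = 9+5 = 14
ES_HVAC install = 7; EF_HVAC install = 7+5 = 12
ES_Insulation = 14; EF_Insulation = 14+6 = 20
ES_Drywall = max(EF_Demolition=5, EF_Roofing=15, EF_Plumbing rough-in=14, EF_HVAC install=12, EF_Insulation=20) = 20; EF_Drywall = 20+12 = 32
Expected project duration μ = 32 weeks. Critical path: Foundation → Electrical rough-in → Insulation → Drywall.

Variance along critical path = 0.444 + 0.111 + 1.778 + 7.111 = 9.444; σ = √9.444 = 3.073 weeks.
Z = (30 − 32) / 3.073 = -0.651
P(T ≤ 30) = Φ(-0.651) ≈ 0.258

0.258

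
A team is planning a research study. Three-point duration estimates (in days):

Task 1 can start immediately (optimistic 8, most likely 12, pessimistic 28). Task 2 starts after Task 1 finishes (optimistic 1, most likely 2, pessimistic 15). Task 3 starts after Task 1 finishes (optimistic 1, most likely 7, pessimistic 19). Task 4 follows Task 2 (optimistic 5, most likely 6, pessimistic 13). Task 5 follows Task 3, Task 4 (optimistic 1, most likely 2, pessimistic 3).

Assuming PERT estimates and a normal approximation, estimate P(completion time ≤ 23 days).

te_Task 1 = (8 + 4·12 + 28)/6 = 84/6 = 14; σ²_Task 1 = ((28−8)/6)² = 11.111
te_Task 2 = (1 + 4·2 + 15)/6 = 24/6 = 4; σ²_Task 2 = ((15−1)/6)² = 5.444
te_Task 3 = (1 + 4·7 + 19)/6 = 48/6 = 8; σ²_Task 3 = ((19−1)/6)² = 9.000
te_Task 4 = (5 + 4·6 + 13)/6 = 42/6 = 7; σ²_Task 4 = ((13−5)/6)² = 1.778
te_Task 5 = (1 + 4·2 + 3)/6 = 12/6 = 2; σ²_Task 5 = ((3−1)/6)² = 0.111

Forward pass:
ES_Task 1 = 0; EF_Task 1 = 14
ES_Task 2 = 14; EF_Task 2 = 14+4 = 18
ES_Task 3 = 14; EF_Task 3 = 14+8 = 22
ES_Task 4 = 18; EF_Task 4 = 18+7 = 25
ES_Task 5 = max(EF_Task 3=22, EF_Task 4=25) = 25; EF_Task 5 = 25+2 = 27
Expected project duration μ = 27 days. Critical path: Task 1 → Task 2 → Task 4 → Task 5.

Variance along critical path = 11.111 + 5.444 + 1.778 + 0.111 = 18.444; σ = √18.444 = 4.295 days.
Z = (23 − 27) / 4.295 = -0.931
P(T ≤ 23) = Φ(-0.931) ≈ 0.176

0.176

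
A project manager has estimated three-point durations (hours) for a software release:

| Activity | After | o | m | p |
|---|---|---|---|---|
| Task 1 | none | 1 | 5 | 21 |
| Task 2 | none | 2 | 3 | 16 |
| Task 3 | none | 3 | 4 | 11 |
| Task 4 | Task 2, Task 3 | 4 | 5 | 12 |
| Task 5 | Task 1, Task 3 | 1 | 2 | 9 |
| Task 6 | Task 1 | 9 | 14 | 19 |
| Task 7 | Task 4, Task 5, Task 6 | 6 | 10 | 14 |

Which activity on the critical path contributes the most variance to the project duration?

Task 1

te_Task 1 = (1 + 4·5 + 21)/6 = 42/6 = 7; σ²_Task 1 = ((21−1)/6)² = 11.111
te_Task 2 = (2 + 4·3 + 16)/6 = 30/6 = 5; σ²_Task 2 = ((16−2)/6)² = 5.444
te_Task 3 = (3 + 4·4 + 11)/6 = 30/6 = 5; σ²_Task 3 = ((11−3)/6)² = 1.778
te_Task 4 = (4 + 4·5 + 12)/6 = 36/6 = 6; σ²_Task 4 = ((12−4)/6)² = 1.778
te_Task 5 = (1 + 4·2 + 9)/6 = 18/6 = 3; σ²_Task 5 = ((9−1)/6)² = 1.778
te_Task 6 = (9 + 4·14 + 19)/6 = 84/6 = 14; σ²_Task 6 = ((19−9)/6)² = 2.778
te_Task 7 = (6 + 4·10 + 14)/6 = 60/6 = 10; σ²_Task 7 = ((14−6)/6)² = 1.778

Forward pass:
ES_Task 1 = 0; EF_Task 1 = 7
ES_Task 2 = 0; EF_Task 2 = 5
ES_Task 3 = 0; EF_Task 3 = 5
ES_Task 4 = max(EF_Task 2=5, EF_Task 3=5) = 5; EF_Task 4 = 5+6 = 11
ES_Task 5 = max(EF_Task 1=7, EF_Task 3=5) = 7; EF_Task 5 = 7+3 = 10
ES_Task 6 = 7; EF_Task 6 = 7+14 = 21
ES_Task 7 = max(EF_Task 4=11, EF_Task 5=10, EF_Task 6=21) = 21; EF_Task 7 = 21+10 = 31
Expected project duration μ = 31 hours. Critical path: Task 1 → Task 6 → Task 7.

Variances on critical path: σ²_Task 1=11.111, σ²_Task 6=2.778, σ²_Task 7=1.778.
Largest is σ²_Task 1 = 11.111.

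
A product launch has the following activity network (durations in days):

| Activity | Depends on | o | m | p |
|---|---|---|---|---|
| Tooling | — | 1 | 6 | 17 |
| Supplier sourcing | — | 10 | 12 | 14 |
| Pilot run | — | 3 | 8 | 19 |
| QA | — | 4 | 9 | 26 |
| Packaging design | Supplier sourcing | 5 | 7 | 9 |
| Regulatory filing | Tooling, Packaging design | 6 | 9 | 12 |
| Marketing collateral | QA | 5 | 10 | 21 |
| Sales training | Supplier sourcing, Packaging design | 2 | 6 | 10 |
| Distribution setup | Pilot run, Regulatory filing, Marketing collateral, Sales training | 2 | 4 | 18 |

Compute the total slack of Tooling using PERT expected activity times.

12 days

te_Tooling = (1 + 4·6 + 17)/6 = 42/6 = 7
te_Supplier sourcing = (10 + 4·12 + 14)/6 = 72/6 = 12
te_Pilot run = (3 + 4·8 + 19)/6 = 54/6 = 9
te_QA = (4 + 4·9 + 26)/6 = 66/6 = 11
te_Packaging design = (5 + 4·7 + 9)/6 = 42/6 = 7
te_Regulatory filing = (6 + 4·9 + 12)/6 = 54/6 = 9
te_Marketing collateral = (5 + 4·10 + 21)/6 = 66/6 = 11
te_Sales training = (2 + 4·6 + 10)/6 = 36/6 = 6
te_Distribution setup = (2 + 4·4 + 18)/6 = 36/6 = 6

Forward pass:
ES_Tooling = 0; EF_Tooling = 7
ES_Supplier sourcing = 0; EF_Supplier sourcing = 12
ES_Pilot run = 0; EF_Pilot run = 9
ES_QA = 0; EF_QA = 11
ES_Packaging design = 12; EF_Packaging design = 12+7 = 19
ES_Regulatory filing = max(EF_Tooling=7, EF_Packaging design=19) = 19; EF_Regulatory filing = 19+9 = 28
ES_Marketing collateral = 11; EF_Marketing collateral = 11+11 = 22
ES_Sales training = max(EF_Supplier sourcing=12, EF_Packaging design=19) = 19; EF_Sales training = 19+6 = 25
ES_Distribution setup = max(EF_Pilot run=9, EF_Regulatory filing=28, EF_Marketing collateral=22, EF_Sales training=25) = 28; EF_Distribution setup = 28+6 = 34
Expected project duration μ = 34 days. Critical path: Supplier sourcing → Packaging design → Regulatory filing → Distribution setup.

Backward pass:
LF_Distribution setup = 34; LS_Distribution setup = 34−6 = 28
LF_Sales training = LS_Distribution setup = 28; LS_Sales training = 28−6 = 22
LF_Marketing collateral = LS_Distribution setup = 28; LS_Marketing collateral = 28−11 = 17
LF_Regulatory filing = LS_Distribution setup = 28; LS_Regulatory filing = 28−9 = 19
LF_Packaging design = min(LS_Regulatory filing=19, LS_Sales training=22) = 19; LS_Packaging design = 19−7 = 12
LF_QA = LS_Marketing collateral = 17; LS_QA = 17−11 = 6
LF_Pilot run = LS_Distribution setup = 28; LS_Pilot run = 28−9 = 19
LF_Supplier sourcing = min(LS_Packaging design=12, LS_Sales training=22) = 12; LS_Supplier sourcing = 12−12 = 0
LF_Tooling = LS_Regulatory filing = 19; LS_Tooling = 19−7 = 12
Slack_Tooling = LS_Tooling − ES_Tooling = 12 − 0 = 12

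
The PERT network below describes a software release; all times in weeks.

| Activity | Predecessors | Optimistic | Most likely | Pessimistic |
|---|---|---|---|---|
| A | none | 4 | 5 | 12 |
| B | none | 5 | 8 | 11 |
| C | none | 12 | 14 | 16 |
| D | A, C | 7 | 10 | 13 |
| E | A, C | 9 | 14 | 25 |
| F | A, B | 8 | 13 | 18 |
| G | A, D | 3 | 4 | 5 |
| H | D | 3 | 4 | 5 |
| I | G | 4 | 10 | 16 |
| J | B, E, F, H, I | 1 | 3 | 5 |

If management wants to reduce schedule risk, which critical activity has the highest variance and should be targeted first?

I

te_A = (4 + 4·5 + 12)/6 = 36/6 = 6; σ²_A = ((12−4)/6)² = 1.778
te_B = (5 + 4·8 + 11)/6 = 48/6 = 8; σ²_B = ((11−5)/6)² = 1.000
te_C = (12 + 4·14 + 16)/6 = 84/6 = 14; σ²_C = ((16−12)/6)² = 0.444
te_D = (7 + 4·10 + 13)/6 = 60/6 = 10; σ²_D = ((13−7)/6)² = 1.000
te_E = (9 + 4·14 + 25)/6 = 90/6 = 15; σ²_E = ((25−9)/6)² = 7.111
te_F = (8 + 4·13 + 18)/6 = 78/6 = 13; σ²_F = ((18−8)/6)² = 2.778
te_G = (3 + 4·4 + 5)/6 = 24/6 = 4; σ²_G = ((5−3)/6)² = 0.111
te_H = (3 + 4·4 + 5)/6 = 24/6 = 4; σ²_H = ((5−3)/6)² = 0.111
te_I = (4 + 4·10 + 16)/6 = 60/6 = 10; σ²_I = ((16−4)/6)² = 4.000
te_J = (1 + 4·3 + 5)/6 = 18/6 = 3; σ²_J = ((5−1)/6)² = 0.444

Forward pass:
ES_A = 0; EF_A = 6
ES_B = 0; EF_B = 8
ES_C = 0; EF_C = 14
ES_D = max(EF_A=6, EF_C=14) = 14; EF_D = 14+10 = 24
ES_E = max(EF_A=6, EF_C=14) = 14; EF_E = 14+15 = 29
ES_F = max(EF_A=6, EF_B=8) = 8; EF_F = 8+13 = 21
ES_G = max(EF_A=6, EF_D=24) = 24; EF_G = 24+4 = 28
ES_H = 24; EF_H = 24+4 = 28
ES_I = 28; EF_I = 28+10 = 38
ES_J = max(EF_B=8, EF_E=29, EF_F=21, EF_H=28, EF_I=38) = 38; EF_J = 38+3 = 41
Expected project duration μ = 41 weeks. Critical path: C → D → G → I → J.

Variances on critical path: σ²_C=0.444, σ²_D=1.000, σ²_G=0.111, σ²_I=4.000, σ²_J=0.444.
Largest is σ²_I = 4.000.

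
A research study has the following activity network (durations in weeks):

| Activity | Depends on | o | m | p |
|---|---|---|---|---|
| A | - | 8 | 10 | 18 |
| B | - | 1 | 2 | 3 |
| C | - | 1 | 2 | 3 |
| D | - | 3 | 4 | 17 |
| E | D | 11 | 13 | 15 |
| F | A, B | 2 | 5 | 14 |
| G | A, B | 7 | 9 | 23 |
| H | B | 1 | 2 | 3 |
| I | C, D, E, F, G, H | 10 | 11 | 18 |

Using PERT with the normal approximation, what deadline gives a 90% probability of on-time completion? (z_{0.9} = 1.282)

te_A = (8 + 4·10 + 18)/6 = 66/6 = 11; σ²_A = ((18−8)/6)² = 2.778
te_B = (1 + 4·2 + 3)/6 = 12/6 = 2; σ²_B = ((3−1)/6)² = 0.111
te_C = (1 + 4·2 + 3)/6 = 12/6 = 2; σ²_C = ((3−1)/6)² = 0.111
te_D = (3 + 4·4 + 17)/6 = 36/6 = 6; σ²_D = ((17−3)/6)² = 5.444
te_E = (11 + 4·13 + 15)/6 = 78/6 = 13; σ²_E = ((15−11)/6)² = 0.444
te_F = (2 + 4·5 + 14)/6 = 36/6 = 6; σ²_F = ((14−2)/6)² = 4.000
te_G = (7 + 4·9 + 23)/6 = 66/6 = 11; σ²_G = ((23−7)/6)² = 7.111
te_H = (1 + 4·2 + 3)/6 = 12/6 = 2; σ²_H = ((3−1)/6)² = 0.111
te_I = (10 + 4·11 + 18)/6 = 72/6 = 12; σ²_I = ((18−10)/6)² = 1.778

Forward pass:
ES_A = 0; EF_A = 11
ES_B = 0; EF_B = 2
ES_C = 0; EF_C = 2
ES_D = 0; EF_D = 6
ES_E = 6; EF_E = 6+13 = 19
ES_F = max(EF_A=11, EF_B=2) = 11; EF_F = 11+6 = 17
ES_G = max(EF_A=11, EF_B=2) = 11; EF_G = 11+11 = 22
ES_H = 2; EF_H = 2+2 = 4
ES_I = max(EF_C=2, EF_D=6, EF_E=19, EF_F=17, EF_G=22, EF_H=4) = 22; EF_I = 22+12 = 34
Expected project duration μ = 34 weeks. Critical path: A → G → I.

Variance along critical path = 2.778 + 7.111 + 1.778 = 11.667; σ = 3.416 weeks.
D = μ + z·σ = 34 + 1.282·3.416 = 38.4 weeks

38.4 weeks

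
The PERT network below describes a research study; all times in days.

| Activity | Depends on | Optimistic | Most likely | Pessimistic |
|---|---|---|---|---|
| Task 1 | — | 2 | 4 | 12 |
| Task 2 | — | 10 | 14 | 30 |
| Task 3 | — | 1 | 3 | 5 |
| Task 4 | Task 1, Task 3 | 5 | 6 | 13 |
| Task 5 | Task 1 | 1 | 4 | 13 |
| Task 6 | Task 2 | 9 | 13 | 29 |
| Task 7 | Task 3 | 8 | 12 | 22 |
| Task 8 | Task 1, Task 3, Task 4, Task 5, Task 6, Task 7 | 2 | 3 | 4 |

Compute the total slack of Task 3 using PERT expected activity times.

te_Task 1 = (2 + 4·4 + 12)/6 = 30/6 = 5
te_Task 2 = (10 + 4·14 + 30)/6 = 96/6 = 16
te_Task 3 = (1 + 4·3 + 5)/6 = 18/6 = 3
te_Task 4 = (5 + 4·6 + 13)/6 = 42/6 = 7
te_Task 5 = (1 + 4·4 + 13)/6 = 30/6 = 5
te_Task 6 = (9 + 4·13 + 29)/6 = 90/6 = 15
te_Task 7 = (8 + 4·12 + 22)/6 = 78/6 = 13
te_Task 8 = (2 + 4·3 + 4)/6 = 18/6 = 3

Forward pass:
ES_Task 1 = 0; EF_Task 1 = 5
ES_Task 2 = 0; EF_Task 2 = 16
ES_Task 3 = 0; EF_Task 3 = 3
ES_Task 4 = max(EF_Task 1=5, EF_Task 3=3) = 5; EF_Task 4 = 5+7 = 12
ES_Task 5 = 5; EF_Task 5 = 5+5 = 10
ES_Task 6 = 16; EF_Task 6 = 16+15 = 31
ES_Task 7 = 3; EF_Task 7 = 3+13 = 16
ES_Task 8 = max(EF_Task 1=5, EF_Task 3=3, EF_Task 4=12, EF_Task 5=10, EF_Task 6=31, EF_Task 7=16) = 31; EF_Task 8 = 31+3 = 34
Expected project duration μ = 34 days. Critical path: Task 2 → Task 6 → Task 8.

Backward pass:
LF_Task 8 = 34; LS_Task 8 = 34−3 = 31
LF_Task 7 = LS_Task 8 = 31; LS_Task 7 = 31−13 = 18
LF_Task 6 = LS_Task 8 = 31; LS_Task 6 = 31−15 = 16
LF_Task 5 = LS_Task 8 = 31; LS_Task 5 = 31−5 = 26
LF_Task 4 = LS_Task 8 = 31; LS_Task 4 = 31−7 = 24
LF_Task 3 = min(LS_Task 4=24, LS_Task 7=18, LS_Task 8=31) = 18; LS_Task 3 = 18−3 = 15
LF_Task 2 = LS_Task 6 = 16; LS_Task 2 = 16−16 = 0
LF_Task 1 = min(LS_Task 4=24, LS_Task 5=26, LS_Task 8=31) = 24; LS_Task 1 = 24−5 = 19
Slack_Task 3 = LS_Task 3 − ES_Task 3 = 15 − 0 = 15

15 days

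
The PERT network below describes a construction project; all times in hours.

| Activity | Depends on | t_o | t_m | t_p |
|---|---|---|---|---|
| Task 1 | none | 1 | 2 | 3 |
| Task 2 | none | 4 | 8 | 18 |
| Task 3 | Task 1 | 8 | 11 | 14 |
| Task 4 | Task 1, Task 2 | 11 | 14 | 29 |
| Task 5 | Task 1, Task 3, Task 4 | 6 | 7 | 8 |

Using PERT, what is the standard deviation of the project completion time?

te_Task 1 = (1 + 4·2 + 3)/6 = 12/6 = 2; σ²_Task 1 = ((3−1)/6)² = 0.111
te_Task 2 = (4 + 4·8 + 18)/6 = 54/6 = 9; σ²_Task 2 = ((18−4)/6)² = 5.444
te_Task 3 = (8 + 4·11 + 14)/6 = 66/6 = 11; σ²_Task 3 = ((14−8)/6)² = 1.000
te_Task 4 = (11 + 4·14 + 29)/6 = 96/6 = 16; σ²_Task 4 = ((29−11)/6)² = 9.000
te_Task 5 = (6 + 4·7 + 8)/6 = 42/6 = 7; σ²_Task 5 = ((8−6)/6)² = 0.111

Forward pass:
ES_Task 1 = 0; EF_Task 1 = 2
ES_Task 2 = 0; EF_Task 2 = 9
ES_Task 3 = 2; EF_Task 3 = 2+11 = 13
ES_Task 4 = max(EF_Task 1=2, EF_Task 2=9) = 9; EF_Task 4 = 9+16 = 25
ES_Task 5 = max(EF_Task 1=2, EF_Task 3=13, EF_Task 4=25) = 25; EF_Task 5 = 25+7 = 32
Expected project duration μ = 32 hours. Critical path: Task 2 → Task 4 → Task 5.

Variance along critical path = 5.444 + 9.000 + 0.111 = 14.556
σ = √14.556 = 3.815 hours

3.82 hours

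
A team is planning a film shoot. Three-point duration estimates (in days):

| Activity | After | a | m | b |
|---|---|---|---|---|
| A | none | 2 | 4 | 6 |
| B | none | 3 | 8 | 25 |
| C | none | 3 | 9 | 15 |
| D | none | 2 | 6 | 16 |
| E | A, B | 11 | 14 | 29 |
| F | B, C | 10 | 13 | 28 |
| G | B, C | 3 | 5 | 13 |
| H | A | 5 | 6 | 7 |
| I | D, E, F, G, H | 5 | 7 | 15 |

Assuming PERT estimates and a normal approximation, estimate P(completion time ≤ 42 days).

te_A = (2 + 4·4 + 6)/6 = 24/6 = 4; σ²_A = ((6−2)/6)² = 0.444
te_B = (3 + 4·8 + 25)/6 = 60/6 = 10; σ²_B = ((25−3)/6)² = 13.444
te_C = (3 + 4·9 + 15)/6 = 54/6 = 9; σ²_C = ((15−3)/6)² = 4.000
te_D = (2 + 4·6 + 16)/6 = 42/6 = 7; σ²_D = ((16−2)/6)² = 5.444
te_E = (11 + 4·14 + 29)/6 = 96/6 = 16; σ²_E = ((29−11)/6)² = 9.000
te_F = (10 + 4·13 + 28)/6 = 90/6 = 15; σ²_F = ((28−10)/6)² = 9.000
te_G = (3 + 4·5 + 13)/6 = 36/6 = 6; σ²_G = ((13−3)/6)² = 2.778
te_H = (5 + 4·6 + 7)/6 = 36/6 = 6; σ²_H = ((7−5)/6)² = 0.111
te_I = (5 + 4·7 + 15)/6 = 48/6 = 8; σ²_I = ((15−5)/6)² = 2.778

Forward pass:
ES_A = 0; EF_A = 4
ES_B = 0; EF_B = 10
ES_C = 0; EF_C = 9
ES_D = 0; EF_D = 7
ES_E = max(EF_A=4, EF_B=10) = 10; EF_E = 10+16 = 26
ES_F = max(EF_B=10, EF_C=9) = 10; EF_F = 10+15 = 25
ES_G = max(EF_B=10, EF_C=9) = 10; EF_G = 10+6 = 16
ES_H = 4; EF_H = 4+6 = 10
ES_I = max(EF_D=7, EF_E=26, EF_F=25, EF_G=16, EF_H=10) = 26; EF_I = 26+8 = 34
Expected project duration μ = 34 days. Critical path: B → E → I.

Variance along critical path = 13.444 + 9.000 + 2.778 = 25.222; σ = √25.222 = 5.022 days.
Z = (42 − 34) / 5.022 = 1.593
P(T ≤ 42) = Φ(1.593) ≈ 0.944

0.944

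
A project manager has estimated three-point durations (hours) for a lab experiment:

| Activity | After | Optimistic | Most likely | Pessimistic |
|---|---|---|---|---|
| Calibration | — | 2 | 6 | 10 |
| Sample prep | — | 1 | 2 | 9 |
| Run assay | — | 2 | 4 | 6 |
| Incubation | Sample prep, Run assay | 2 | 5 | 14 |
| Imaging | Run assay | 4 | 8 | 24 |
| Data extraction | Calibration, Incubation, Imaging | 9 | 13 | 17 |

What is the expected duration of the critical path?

27 hours

te_Calibration = (2 + 4·6 + 10)/6 = 36/6 = 6
te_Sample prep = (1 + 4·2 + 9)/6 = 18/6 = 3
te_Run assay = (2 + 4·4 + 6)/6 = 24/6 = 4
te_Incubation = (2 + 4·5 + 14)/6 = 36/6 = 6
te_Imaging = (4 + 4·8 + 24)/6 = 60/6 = 10
te_Data extraction = (9 + 4·13 + 17)/6 = 78/6 = 13

Forward pass:
ES_Calibration = 0; EF_Calibration = 6
ES_Sample prep = 0; EF_Sample prep = 3
ES_Run assay = 0; EF_Run assay = 4
ES_Incubation = max(EF_Sample prep=3, EF_Run assay=4) = 4; EF_Incubation = 4+6 = 10
ES_Imaging = 4; EF_Imaging = 4+10 = 14
ES_Data extraction = max(EF_Calibration=6, EF_Incubation=10, EF_Imaging=14) = 14; EF_Data extraction = 14+13 = 27
Expected project duration μ = 27 hours. Critical path: Run assay → Imaging → Data extraction.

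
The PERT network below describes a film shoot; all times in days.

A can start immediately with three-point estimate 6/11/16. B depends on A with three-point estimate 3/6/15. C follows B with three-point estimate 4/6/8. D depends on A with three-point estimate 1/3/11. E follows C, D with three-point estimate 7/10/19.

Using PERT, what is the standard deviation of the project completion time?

te_A = (6 + 4·11 + 16)/6 = 66/6 = 11; σ²_A = ((16−6)/6)² = 2.778
te_B = (3 + 4·6 + 15)/6 = 42/6 = 7; σ²_B = ((15−3)/6)² = 4.000
te_C = (4 + 4·6 + 8)/6 = 36/6 = 6; σ²_C = ((8−4)/6)² = 0.444
te_D = (1 + 4·3 + 11)/6 = 24/6 = 4; σ²_D = ((11−1)/6)² = 2.778
te_E = (7 + 4·10 + 19)/6 = 66/6 = 11; σ²_E = ((19−7)/6)² = 4.000

Forward pass:
ES_A = 0; EF_A = 11
ES_B = 11; EF_B = 11+7 = 18
ES_C = 18; EF_C = 18+6 = 24
ES_D = 11; EF_D = 11+4 = 15
ES_E = max(EF_C=24, EF_D=15) = 24; EF_E = 24+11 = 35
Expected project duration μ = 35 days. Critical path: A → B → C → E.

Variance along critical path = 2.778 + 4.000 + 0.444 + 4.000 = 11.222
σ = √11.222 = 3.350 days

3.35 days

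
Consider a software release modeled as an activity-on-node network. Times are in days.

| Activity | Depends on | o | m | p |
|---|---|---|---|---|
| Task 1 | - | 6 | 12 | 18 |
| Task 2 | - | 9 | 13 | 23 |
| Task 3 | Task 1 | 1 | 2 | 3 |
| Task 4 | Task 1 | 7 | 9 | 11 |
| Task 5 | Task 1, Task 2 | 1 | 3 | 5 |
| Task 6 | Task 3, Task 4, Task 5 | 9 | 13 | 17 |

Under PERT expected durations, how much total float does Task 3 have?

te_Task 1 = (6 + 4·12 + 18)/6 = 72/6 = 12
te_Task 2 = (9 + 4·13 + 23)/6 = 84/6 = 14
te_Task 3 = (1 + 4·2 + 3)/6 = 12/6 = 2
te_Task 4 = (7 + 4·9 + 11)/6 = 54/6 = 9
te_Task 5 = (1 + 4·3 + 5)/6 = 18/6 = 3
te_Task 6 = (9 + 4·13 + 17)/6 = 78/6 = 13

Forward pass:
ES_Task 1 = 0; EF_Task 1 = 12
ES_Task 2 = 0; EF_Task 2 = 14
ES_Task 3 = 12; EF_Task 3 = 12+2 = 14
ES_Task 4 = 12; EF_Task 4 = 12+9 = 21
ES_Task 5 = max(EF_Task 1=12, EF_Task 2=14) = 14; EF_Task 5 = 14+3 = 17
ES_Task 6 = max(EF_Task 3=14, EF_Task 4=21, EF_Task 5=17) = 21; EF_Task 6 = 21+13 = 34
Expected project duration μ = 34 days. Critical path: Task 1 → Task 4 → Task 6.

Backward pass:
LF_Task 6 = 34; LS_Task 6 = 34−13 = 21
LF_Task 5 = LS_Task 6 = 21; LS_Task 5 = 21−3 = 18
LF_Task 4 = LS_Task 6 = 21; LS_Task 4 = 21−9 = 12
LF_Task 3 = LS_Task 6 = 21; LS_Task 3 = 21−2 = 19
LF_Task 2 = LS_Task 5 = 18; LS_Task 2 = 18−14 = 4
LF_Task 1 = min(LS_Task 3=19, LS_Task 4=12, LS_Task 5=18) = 12; LS_Task 1 = 12−12 = 0
Slack_Task 3 = LS_Task 3 − ES_Task 3 = 19 − 12 = 7

7 days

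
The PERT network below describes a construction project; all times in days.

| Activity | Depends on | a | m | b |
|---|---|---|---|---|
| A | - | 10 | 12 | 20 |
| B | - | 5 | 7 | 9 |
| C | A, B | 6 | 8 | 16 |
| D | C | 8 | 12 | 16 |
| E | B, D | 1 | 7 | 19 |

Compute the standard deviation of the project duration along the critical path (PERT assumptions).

te_A = (10 + 4·12 + 20)/6 = 78/6 = 13; σ²_A = ((20−10)/6)² = 2.778
te_B = (5 + 4·7 + 9)/6 = 42/6 = 7; σ²_B = ((9−5)/6)² = 0.444
te_C = (6 + 4·8 + 16)/6 = 54/6 = 9; σ²_C = ((16−6)/6)² = 2.778
te_D = (8 + 4·12 + 16)/6 = 72/6 = 12; σ²_D = ((16−8)/6)² = 1.778
te_E = (1 + 4·7 + 19)/6 = 48/6 = 8; σ²_E = ((19−1)/6)² = 9.000

Forward pass:
ES_A = 0; EF_A = 13
ES_B = 0; EF_B = 7
ES_C = max(EF_A=13, EF_B=7) = 13; EF_C = 13+9 = 22
ES_D = 22; EF_D = 22+12 = 34
ES_E = max(EF_B=7, EF_D=34) = 34; EF_E = 34+8 = 42
Expected project duration μ = 42 days. Critical path: A → C → D → E.

Variance along critical path = 2.778 + 2.778 + 1.778 + 9.000 = 16.333
σ = √16.333 = 4.041 days

4.04 days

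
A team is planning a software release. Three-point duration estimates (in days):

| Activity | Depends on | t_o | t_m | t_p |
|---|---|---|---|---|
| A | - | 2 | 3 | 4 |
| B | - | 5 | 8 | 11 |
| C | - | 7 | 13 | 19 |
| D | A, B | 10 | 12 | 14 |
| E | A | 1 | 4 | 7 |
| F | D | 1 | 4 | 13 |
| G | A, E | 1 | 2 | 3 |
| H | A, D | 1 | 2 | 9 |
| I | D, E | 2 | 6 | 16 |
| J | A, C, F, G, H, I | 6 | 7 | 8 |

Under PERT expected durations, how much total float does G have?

18 days

te_A = (2 + 4·3 + 4)/6 = 18/6 = 3
te_B = (5 + 4·8 + 11)/6 = 48/6 = 8
te_C = (7 + 4·13 + 19)/6 = 78/6 = 13
te_D = (10 + 4·12 + 14)/6 = 72/6 = 12
te_E = (1 + 4·4 + 7)/6 = 24/6 = 4
te_F = (1 + 4·4 + 13)/6 = 30/6 = 5
te_G = (1 + 4·2 + 3)/6 = 12/6 = 2
te_H = (1 + 4·2 + 9)/6 = 18/6 = 3
te_I = (2 + 4·6 + 16)/6 = 42/6 = 7
te_J = (6 + 4·7 + 8)/6 = 42/6 = 7

Forward pass:
ES_A = 0; EF_A = 3
ES_B = 0; EF_B = 8
ES_C = 0; EF_C = 13
ES_D = max(EF_A=3, EF_B=8) = 8; EF_D = 8+12 = 20
ES_E = 3; EF_E = 3+4 = 7
ES_F = 20; EF_F = 20+5 = 25
ES_G = max(EF_A=3, EF_E=7) = 7; EF_G = 7+2 = 9
ES_H = max(EF_A=3, EF_D=20) = 20; EF_H = 20+3 = 23
ES_I = max(EF_D=20, EF_E=7) = 20; EF_I = 20+7 = 27
ES_J = max(EF_A=3, EF_C=13, EF_F=25, EF_G=9, EF_H=23, EF_I=27) = 27; EF_J = 27+7 = 34
Expected project duration μ = 34 days. Critical path: B → D → I → J.

Backward pass:
LF_J = 34; LS_J = 34−7 = 27
LF_I = LS_J = 27; LS_I = 27−7 = 20
LF_H = LS_J = 27; LS_H = 27−3 = 24
LF_G = LS_J = 27; LS_G = 27−2 = 25
LF_F = LS_J = 27; LS_F = 27−5 = 22
LF_E = min(LS_G=25, LS_I=20) = 20; LS_E = 20−4 = 16
LF_D = min(LS_F=22, LS_H=24, LS_I=20) = 20; LS_D = 20−12 = 8
LF_C = LS_J = 27; LS_C = 27−13 = 14
LF_B = LS_D = 8; LS_B = 8−8 = 0
LF_A = min(LS_D=8, LS_E=16, LS_G=25, LS_H=24, LS_J=27) = 8; LS_A = 8−3 = 5
Slack_G = LS_G − ES_G = 25 − 7 = 18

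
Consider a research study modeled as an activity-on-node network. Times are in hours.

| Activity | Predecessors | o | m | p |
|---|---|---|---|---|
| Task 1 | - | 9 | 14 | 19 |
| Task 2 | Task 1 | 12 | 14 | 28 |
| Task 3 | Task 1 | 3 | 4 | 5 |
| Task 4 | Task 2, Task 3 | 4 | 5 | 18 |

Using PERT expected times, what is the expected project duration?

te_Task 1 = (9 + 4·14 + 19)/6 = 84/6 = 14
te_Task 2 = (12 + 4·14 + 28)/6 = 96/6 = 16
te_Task 3 = (3 + 4·4 + 5)/6 = 24/6 = 4
te_Task 4 = (4 + 4·5 + 18)/6 = 42/6 = 7

Forward pass:
ES_Task 1 = 0; EF_Task 1 = 14
ES_Task 2 = 14; EF_Task 2 = 14+16 = 30
ES_Task 3 = 14; EF_Task 3 = 14+4 = 18
ES_Task 4 = max(EF_Task 2=30, EF_Task 3=18) = 30; EF_Task 4 = 30+7 = 37
Expected project duration μ = 37 hours. Critical path: Task 1 → Task 2 → Task 4.

37 hours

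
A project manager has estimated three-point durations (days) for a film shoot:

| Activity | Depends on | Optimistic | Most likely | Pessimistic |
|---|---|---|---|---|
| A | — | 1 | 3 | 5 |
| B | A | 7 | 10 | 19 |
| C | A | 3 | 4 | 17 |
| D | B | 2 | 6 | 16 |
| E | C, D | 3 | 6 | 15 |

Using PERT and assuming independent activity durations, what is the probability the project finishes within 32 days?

0.858

te_A = (1 + 4·3 + 5)/6 = 18/6 = 3; σ²_A = ((5−1)/6)² = 0.444
te_B = (7 + 4·10 + 19)/6 = 66/6 = 11; σ²_B = ((19−7)/6)² = 4.000
te_C = (3 + 4·4 + 17)/6 = 36/6 = 6; σ²_C = ((17−3)/6)² = 5.444
te_D = (2 + 4·6 + 16)/6 = 42/6 = 7; σ²_D = ((16−2)/6)² = 5.444
te_E = (3 + 4·6 + 15)/6 = 42/6 = 7; σ²_E = ((15−3)/6)² = 4.000

Forward pass:
ES_A = 0; EF_A = 3
ES_B = 3; EF_B = 3+11 = 14
ES_C = 3; EF_C = 3+6 = 9
ES_D = 14; EF_D = 14+7 = 21
ES_E = max(EF_C=9, EF_D=21) = 21; EF_E = 21+7 = 28
Expected project duration μ = 28 days. Critical path: A → B → D → E.

Variance along critical path = 0.444 + 4.000 + 5.444 + 4.000 = 13.889; σ = √13.889 = 3.727 days.
Z = (32 − 28) / 3.727 = 1.073
P(T ≤ 32) = Φ(1.073) ≈ 0.858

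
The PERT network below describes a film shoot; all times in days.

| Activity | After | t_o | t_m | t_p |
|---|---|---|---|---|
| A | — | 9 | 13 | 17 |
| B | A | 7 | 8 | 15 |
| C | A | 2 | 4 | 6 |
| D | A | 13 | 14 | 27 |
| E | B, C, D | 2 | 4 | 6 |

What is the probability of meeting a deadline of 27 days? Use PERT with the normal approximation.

0.015

te_A = (9 + 4·13 + 17)/6 = 78/6 = 13; σ²_A = ((17−9)/6)² = 1.778
te_B = (7 + 4·8 + 15)/6 = 54/6 = 9; σ²_B = ((15−7)/6)² = 1.778
te_C = (2 + 4·4 + 6)/6 = 24/6 = 4; σ²_C = ((6−2)/6)² = 0.444
te_D = (13 + 4·14 + 27)/6 = 96/6 = 16; σ²_D = ((27−13)/6)² = 5.444
te_E = (2 + 4·4 + 6)/6 = 24/6 = 4; σ²_E = ((6−2)/6)² = 0.444

Forward pass:
ES_A = 0; EF_A = 13
ES_B = 13; EF_B = 13+9 = 22
ES_C = 13; EF_C = 13+4 = 17
ES_D = 13; EF_D = 13+16 = 29
ES_E = max(EF_B=22, EF_C=17, EF_D=29) = 29; EF_E = 29+4 = 33
Expected project duration μ = 33 days. Critical path: A → D → E.

Variance along critical path = 1.778 + 5.444 + 0.444 = 7.667; σ = √7.667 = 2.769 days.
Z = (27 − 33) / 2.769 = -2.167
P(T ≤ 27) = Φ(-2.167) ≈ 0.015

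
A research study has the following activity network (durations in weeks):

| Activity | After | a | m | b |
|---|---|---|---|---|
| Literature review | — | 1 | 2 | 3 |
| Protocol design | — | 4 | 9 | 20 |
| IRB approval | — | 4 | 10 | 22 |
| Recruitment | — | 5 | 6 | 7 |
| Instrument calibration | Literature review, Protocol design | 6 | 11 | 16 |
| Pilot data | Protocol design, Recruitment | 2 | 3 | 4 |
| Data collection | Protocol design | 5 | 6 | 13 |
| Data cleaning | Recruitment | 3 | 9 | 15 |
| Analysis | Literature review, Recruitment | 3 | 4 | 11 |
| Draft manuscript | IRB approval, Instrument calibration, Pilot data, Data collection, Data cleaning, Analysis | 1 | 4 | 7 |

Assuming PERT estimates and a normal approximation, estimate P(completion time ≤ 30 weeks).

te_Literature review = (1 + 4·2 + 3)/6 = 12/6 = 2; σ²_Literature review = ((3−1)/6)² = 0.111
te_Protocol design = (4 + 4·9 + 20)/6 = 60/6 = 10; σ²_Protocol design = ((20−4)/6)² = 7.111
te_IRB approval = (4 + 4·10 + 22)/6 = 66/6 = 11; σ²_IRB approval = ((22−4)/6)² = 9.000
te_Recruitment = (5 + 4·6 + 7)/6 = 36/6 = 6; σ²_Recruitment = ((7−5)/6)² = 0.111
te_Instrument calibration = (6 + 4·11 + 16)/6 = 66/6 = 11; σ²_Instrument calibration = ((16−6)/6)² = 2.778
te_Pilot data = (2 + 4·3 + 4)/6 = 18/6 = 3; σ²_Pilot data = ((4−2)/6)² = 0.111
te_Data collection = (5 + 4·6 + 13)/6 = 42/6 = 7; σ²_Data collection = ((13−5)/6)² = 1.778
te_Data cleaning = (3 + 4·9 + 15)/6 = 54/6 = 9; σ²_Data cleaning = ((15−3)/6)² = 4.000
te_Analysis = (3 + 4·4 + 11)/6 = 30/6 = 5; σ²_Analysis = ((11−3)/6)² = 1.778
te_Draft manuscript = (1 + 4·4 + 7)/6 = 24/6 = 4; σ²_Draft manuscript = ((7−1)/6)² = 1.000

Forward pass:
ES_Literature review = 0; EF_Literature review = 2
ES_Protocol design = 0; EF_Protocol design = 10
ES_IRB approval = 0; EF_IRB approval = 11
ES_Recruitment = 0; EF_Recruitment = 6
ES_Instrument calibration = max(EF_Literature review=2, EF_Protocol design=10) = 10; EF_Instrument calibration = 10+11 = 21
ES_Pilot data = max(EF_Protocol design=10, EF_Recruitment=6) = 10; EF_Pilot data = 10+3 = 13
ES_Data collection = 10; EF_Data collection = 10+7 = 17
ES_Data cleaning = 6; EF_Data cleaning = 6+9 = 15
ES_Analysis = max(EF_Literature review=2, EF_Recruitment=6) = 6; EF_Analysis = 6+5 = 11
ES_Draft manuscript = max(EF_IRB approval=11, EF_Instrument calibration=21, EF_Pilot data=13, EF_Data collection=17, EF_Data cleaning=15, EF_Analysis=11) = 21; EF_Draft manuscript = 21+4 = 25
Expected project duration μ = 25 weeks. Critical path: Protocol design → Instrument calibration → Draft manuscript.

Variance along critical path = 7.111 + 2.778 + 1.000 = 10.889; σ = √10.889 = 3.300 weeks.
Z = (30 − 25) / 3.300 = 1.515
P(T ≤ 30) = Φ(1.515) ≈ 0.935

0.935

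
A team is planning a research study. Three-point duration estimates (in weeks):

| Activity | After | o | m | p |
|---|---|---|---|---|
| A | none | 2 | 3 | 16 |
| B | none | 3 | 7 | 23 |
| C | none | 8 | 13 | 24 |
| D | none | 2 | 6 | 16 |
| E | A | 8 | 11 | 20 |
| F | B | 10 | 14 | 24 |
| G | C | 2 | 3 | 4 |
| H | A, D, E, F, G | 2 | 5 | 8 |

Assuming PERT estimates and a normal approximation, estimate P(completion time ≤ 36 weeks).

te_A = (2 + 4·3 + 16)/6 = 30/6 = 5; σ²_A = ((16−2)/6)² = 5.444
te_B = (3 + 4·7 + 23)/6 = 54/6 = 9; σ²_B = ((23−3)/6)² = 11.111
te_C = (8 + 4·13 + 24)/6 = 84/6 = 14; σ²_C = ((24−8)/6)² = 7.111
te_D = (2 + 4·6 + 16)/6 = 42/6 = 7; σ²_D = ((16−2)/6)² = 5.444
te_E = (8 + 4·11 + 20)/6 = 72/6 = 12; σ²_E = ((20−8)/6)² = 4.000
te_F = (10 + 4·14 + 24)/6 = 90/6 = 15; σ²_F = ((24−10)/6)² = 5.444
te_G = (2 + 4·3 + 4)/6 = 18/6 = 3; σ²_G = ((4−2)/6)² = 0.111
te_H = (2 + 4·5 + 8)/6 = 30/6 = 5; σ²_H = ((8−2)/6)² = 1.000

Forward pass:
ES_A = 0; EF_A = 5
ES_B = 0; EF_B = 9
ES_C = 0; EF_C = 14
ES_D = 0; EF_D = 7
ES_E = 5; EF_E = 5+12 = 17
ES_F = 9; EF_F = 9+15 = 24
ES_G = 14; EF_G = 14+3 = 17
ES_H = max(EF_A=5, EF_D=7, EF_E=17, EF_F=24, EF_G=17) = 24; EF_H = 24+5 = 29
Expected project duration μ = 29 weeks. Critical path: B → F → H.

Variance along critical path = 11.111 + 5.444 + 1.000 = 17.556; σ = √17.556 = 4.190 weeks.
Z = (36 − 29) / 4.190 = 1.671
P(T ≤ 36) = Φ(1.671) ≈ 0.953

0.953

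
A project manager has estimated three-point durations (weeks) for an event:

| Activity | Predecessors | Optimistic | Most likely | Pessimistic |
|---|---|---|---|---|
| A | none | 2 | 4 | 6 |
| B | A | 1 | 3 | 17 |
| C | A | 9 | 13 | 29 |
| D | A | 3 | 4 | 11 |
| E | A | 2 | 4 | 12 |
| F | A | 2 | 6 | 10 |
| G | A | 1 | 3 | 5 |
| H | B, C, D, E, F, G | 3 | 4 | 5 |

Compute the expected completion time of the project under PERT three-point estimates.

23 weeks

te_A = (2 + 4·4 + 6)/6 = 24/6 = 4
te_B = (1 + 4·3 + 17)/6 = 30/6 = 5
te_C = (9 + 4·13 + 29)/6 = 90/6 = 15
te_D = (3 + 4·4 + 11)/6 = 30/6 = 5
te_E = (2 + 4·4 + 12)/6 = 30/6 = 5
te_F = (2 + 4·6 + 10)/6 = 36/6 = 6
te_G = (1 + 4·3 + 5)/6 = 18/6 = 3
te_H = (3 + 4·4 + 5)/6 = 24/6 = 4

Forward pass:
ES_A = 0; EF_A = 4
ES_B = 4; EF_B = 4+5 = 9
ES_C = 4; EF_C = 4+15 = 19
ES_D = 4; EF_D = 4+5 = 9
ES_E = 4; EF_E = 4+5 = 9
ES_F = 4; EF_F = 4+6 = 10
ES_G = 4; EF_G = 4+3 = 7
ES_H = max(EF_B=9, EF_C=19, EF_D=9, EF_E=9, EF_F=10, EF_G=7) = 19; EF_H = 19+4 = 23
Expected project duration μ = 23 weeks. Critical path: A → C → H.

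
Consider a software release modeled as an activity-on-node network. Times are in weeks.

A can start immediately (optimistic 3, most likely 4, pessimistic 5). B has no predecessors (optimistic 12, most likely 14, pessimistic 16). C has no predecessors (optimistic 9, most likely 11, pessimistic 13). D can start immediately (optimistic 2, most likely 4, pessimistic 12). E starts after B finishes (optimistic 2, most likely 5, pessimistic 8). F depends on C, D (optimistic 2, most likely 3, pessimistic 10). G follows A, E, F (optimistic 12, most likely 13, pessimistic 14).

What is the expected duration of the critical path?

32 weeks

te_A = (3 + 4·4 + 5)/6 = 24/6 = 4
te_B = (12 + 4·14 + 16)/6 = 84/6 = 14
te_C = (9 + 4·11 + 13)/6 = 66/6 = 11
te_D = (2 + 4·4 + 12)/6 = 30/6 = 5
te_E = (2 + 4·5 + 8)/6 = 30/6 = 5
te_F = (2 + 4·3 + 10)/6 = 24/6 = 4
te_G = (12 + 4·13 + 14)/6 = 78/6 = 13

Forward pass:
ES_A = 0; EF_A = 4
ES_B = 0; EF_B = 14
ES_C = 0; EF_C = 11
ES_D = 0; EF_D = 5
ES_E = 14; EF_E = 14+5 = 19
ES_F = max(EF_C=11, EF_D=5) = 11; EF_F = 11+4 = 15
ES_G = max(EF_A=4, EF_E=19, EF_F=15) = 19; EF_G = 19+13 = 32
Expected project duration μ = 32 weeks. Critical path: B → E → G.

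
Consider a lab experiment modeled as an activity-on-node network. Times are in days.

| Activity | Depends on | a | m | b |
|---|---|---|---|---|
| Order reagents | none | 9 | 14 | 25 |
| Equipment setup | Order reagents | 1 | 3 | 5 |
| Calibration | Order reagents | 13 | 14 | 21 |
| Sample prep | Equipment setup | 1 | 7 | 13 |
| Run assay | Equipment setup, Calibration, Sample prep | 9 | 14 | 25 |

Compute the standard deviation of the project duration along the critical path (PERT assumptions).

te_Order reagents = (9 + 4·14 + 25)/6 = 90/6 = 15; σ²_Order reagents = ((25−9)/6)² = 7.111
te_Equipment setup = (1 + 4·3 + 5)/6 = 18/6 = 3; σ²_Equipment setup = ((5−1)/6)² = 0.444
te_Calibration = (13 + 4·14 + 21)/6 = 90/6 = 15; σ²_Calibration = ((21−13)/6)² = 1.778
te_Sample prep = (1 + 4·7 + 13)/6 = 42/6 = 7; σ²_Sample prep = ((13−1)/6)² = 4.000
te_Run assay = (9 + 4·14 + 25)/6 = 90/6 = 15; σ²_Run assay = ((25−9)/6)² = 7.111

Forward pass:
ES_Order reagents = 0; EF_Order reagents = 15
ES_Equipment setup = 15; EF_Equipment setup = 15+3 = 18
ES_Calibration = 15; EF_Calibration = 15+15 = 30
ES_Sample prep = 18; EF_Sample prep = 18+7 = 25
ES_Run assay = max(EF_Equipment setup=18, EF_Calibration=30, EF_Sample prep=25) = 30; EF_Run assay = 30+15 = 45
Expected project duration μ = 45 days. Critical path: Order reagents → Calibration → Run assay.

Variance along critical path = 7.111 + 1.778 + 7.111 = 16.000
σ = √16.000 = 4.000 days

4.00 days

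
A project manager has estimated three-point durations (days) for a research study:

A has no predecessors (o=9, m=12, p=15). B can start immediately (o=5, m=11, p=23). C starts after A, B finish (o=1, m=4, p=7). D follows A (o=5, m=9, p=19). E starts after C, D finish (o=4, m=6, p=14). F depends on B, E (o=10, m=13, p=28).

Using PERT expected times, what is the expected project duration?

te_A = (9 + 4·12 + 15)/6 = 72/6 = 12
te_B = (5 + 4·11 + 23)/6 = 72/6 = 12
te_C = (1 + 4·4 + 7)/6 = 24/6 = 4
te_D = (5 + 4·9 + 19)/6 = 60/6 = 10
te_E = (4 + 4·6 + 14)/6 = 42/6 = 7
te_F = (10 + 4·13 + 28)/6 = 90/6 = 15

Forward pass:
ES_A = 0; EF_A = 12
ES_B = 0; EF_B = 12
ES_C = max(EF_A=12, EF_B=12) = 12; EF_C = 12+4 = 16
ES_D = 12; EF_D = 12+10 = 22
ES_E = max(EF_C=16, EF_D=22) = 22; EF_E = 22+7 = 29
ES_F = max(EF_B=12, EF_E=29) = 29; EF_F = 29+15 = 44
Expected project duration μ = 44 days. Critical path: A → D → E → F.

44 days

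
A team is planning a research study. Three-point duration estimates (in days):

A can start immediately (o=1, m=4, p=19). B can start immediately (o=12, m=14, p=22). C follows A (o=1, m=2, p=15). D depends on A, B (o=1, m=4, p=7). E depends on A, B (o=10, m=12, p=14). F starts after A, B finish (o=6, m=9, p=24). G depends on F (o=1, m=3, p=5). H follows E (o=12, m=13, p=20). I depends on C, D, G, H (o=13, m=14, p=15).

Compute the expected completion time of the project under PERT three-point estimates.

te_A = (1 + 4·4 + 19)/6 = 36/6 = 6
te_B = (12 + 4·14 + 22)/6 = 90/6 = 15
te_C = (1 + 4·2 + 15)/6 = 24/6 = 4
te_D = (1 + 4·4 + 7)/6 = 24/6 = 4
te_E = (10 + 4·12 + 14)/6 = 72/6 = 12
te_F = (6 + 4·9 + 24)/6 = 66/6 = 11
te_G = (1 + 4·3 + 5)/6 = 18/6 = 3
te_H = (12 + 4·13 + 20)/6 = 84/6 = 14
te_I = (13 + 4·14 + 15)/6 = 84/6 = 14

Forward pass:
ES_A = 0; EF_A = 6
ES_B = 0; EF_B = 15
ES_C = 6; EF_C = 6+4 = 10
ES_D = max(EF_A=6, EF_B=15) = 15; EF_D = 15+4 = 19
ES_E = max(EF_A=6, EF_B=15) = 15; EF_E = 15+12 = 27
ES_F = max(EF_A=6, EF_B=15) = 15; EF_F = 15+11 = 26
ES_G = 26; EF_G = 26+3 = 29
ES_H = 27; EF_H = 27+14 = 41
ES_I = max(EF_C=10, EF_D=19, EF_G=29, EF_H=41) = 41; EF_I = 41+14 = 55
Expected project duration μ = 55 days. Critical path: B → E → H → I.

55 days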